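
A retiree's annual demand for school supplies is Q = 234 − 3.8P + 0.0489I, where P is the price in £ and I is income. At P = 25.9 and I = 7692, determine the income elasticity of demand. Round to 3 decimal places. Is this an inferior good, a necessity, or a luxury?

At P = 25.9, I = 7692: Q = 511.719.
Holding P constant, ∂Q/∂I = 0.0489.
η_I = (∂Q/∂I)·(I/Q) = 0.0489 × (7692/511.719) = 0.735.
Since 0 < η < 1, this is a necessity.

0.735 (necessity)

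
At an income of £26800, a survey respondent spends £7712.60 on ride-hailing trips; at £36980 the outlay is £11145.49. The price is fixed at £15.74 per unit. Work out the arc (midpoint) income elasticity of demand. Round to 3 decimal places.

With a constant price, Q₁ = 7712.60/15.74 = 490.000 and Q₂ = 11145.49/15.74 = 708.100 (equivalently, work directly with expenditure since P cancels).
Midpoint %ΔQ = (11145.49 − 7712.60)/9429.05 = 0.36408; midpoint %ΔI = (36980 − 26800)/31890 = 0.31922.
η = 0.36408 / 0.31922 = 1.141.

1.141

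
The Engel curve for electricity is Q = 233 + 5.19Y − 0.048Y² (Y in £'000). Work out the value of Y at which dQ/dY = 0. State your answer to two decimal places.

dQ/dY = 5.19 − 0.096Y.
The good is inferior where dQ/dY < 0. Setting dQ/dY = 0 gives Y = 5.19 / 0.096 = 54.06.

54.06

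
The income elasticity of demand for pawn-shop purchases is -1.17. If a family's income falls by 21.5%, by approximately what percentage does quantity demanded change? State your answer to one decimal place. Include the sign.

%ΔQ ≈ η × %ΔI = -1.17 × (-21.5%) = 25.2%.

25.2%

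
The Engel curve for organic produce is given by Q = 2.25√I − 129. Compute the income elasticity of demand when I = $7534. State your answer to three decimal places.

1.473

At I = 7534: Q = 66.297.
dQ/dI = 2.25/(2√I) = 0.012961 at this income.
η = (dQ/dI)·(I/Q) = 0.012961 × (7534/66.297) = 1.473.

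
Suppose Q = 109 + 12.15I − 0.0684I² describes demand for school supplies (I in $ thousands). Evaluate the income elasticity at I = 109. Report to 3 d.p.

At I = 109: Q = 620.6896.
dQ/dI = 12.15 − 0.1368I = -2.76120.
η = (dQ/dI)·(I/Q) = -2.76120 × (109/620.6896) = -0.485.

-0.485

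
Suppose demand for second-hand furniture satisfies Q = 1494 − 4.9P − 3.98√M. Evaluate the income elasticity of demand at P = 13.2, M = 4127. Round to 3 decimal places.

At P = 13.2, M = 4127: Q = 1173.638.
Holding P constant, ∂Q/∂M = -3.98/(2√M) = -0.0309767.
η_M = (∂Q/∂M)·(M/Q) = -0.0309767 × (4127/1173.638) = -0.109.

-0.109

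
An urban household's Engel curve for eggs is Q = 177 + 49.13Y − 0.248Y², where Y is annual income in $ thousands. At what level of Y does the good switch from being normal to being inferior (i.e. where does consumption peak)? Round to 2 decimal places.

dQ/dY = 49.13 − 0.496Y.
The good is inferior where dQ/dY < 0. Setting dQ/dY = 0 gives Y = 49.13 / 0.496 = 99.05.

99.05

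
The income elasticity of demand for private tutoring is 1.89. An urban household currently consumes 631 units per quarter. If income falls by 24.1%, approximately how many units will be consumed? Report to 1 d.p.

%ΔQ ≈ η × %ΔI = 1.89 × (-24.1%) = -45.549%.
New Q ≈ 631 × (1 − 0.45549) = 343.6.

343.6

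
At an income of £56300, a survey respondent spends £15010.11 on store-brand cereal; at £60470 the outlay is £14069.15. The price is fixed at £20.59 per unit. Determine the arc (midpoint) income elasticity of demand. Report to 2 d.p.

-0.91

With a constant price, Q₁ = 15010.11/20.59 = 729.000 and Q₂ = 14069.15/20.59 = 683.300 (equivalently, work directly with expenditure since P cancels).
Midpoint %ΔQ = (14069.15 − 15010.11)/14539.63 = -0.06472; midpoint %ΔI = (60470 − 56300)/58385 = 0.07142.
η = -0.06472 / 0.07142 = -0.91.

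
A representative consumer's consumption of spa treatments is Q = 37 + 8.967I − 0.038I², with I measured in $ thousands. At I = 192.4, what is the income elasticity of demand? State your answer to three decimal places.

-3.060

At I = 192.4: Q = 355.5759.
dQ/dI = 8.967 − 0.076I = -5.65540.
η = (dQ/dI)·(I/Q) = -5.65540 × (192.4/355.5759) = -3.060.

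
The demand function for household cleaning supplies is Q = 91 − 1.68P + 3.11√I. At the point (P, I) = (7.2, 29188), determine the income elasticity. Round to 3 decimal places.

0.435

At P = 7.2, I = 29188: Q = 610.232.
Holding P constant, ∂Q/∂I = 3.11/(2√I) = 0.00910182.
η_I = (∂Q/∂I)·(I/Q) = 0.00910182 × (29188/610.232) = 0.435.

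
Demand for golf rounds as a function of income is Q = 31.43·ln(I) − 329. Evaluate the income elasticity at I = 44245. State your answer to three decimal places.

At I = 44245: Q = 7.222.
dQ/dI = 31.43/I = 0.000710363 at this income.
η = (dQ/dI)·(I/Q) = 0.000710363 × (44245/7.222) = 4.352.

4.352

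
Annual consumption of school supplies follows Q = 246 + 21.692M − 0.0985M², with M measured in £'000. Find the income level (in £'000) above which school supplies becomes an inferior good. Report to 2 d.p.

110.11

dQ/dM = 21.692 − 0.197M.
The good is inferior where dQ/dM < 0. Setting dQ/dM = 0 gives M = 21.692 / 0.197 = 110.11.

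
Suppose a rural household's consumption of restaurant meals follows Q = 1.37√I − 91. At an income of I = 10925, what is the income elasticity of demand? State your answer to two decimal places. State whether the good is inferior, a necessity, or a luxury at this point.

At I = 10925: Q = 52.196.
dQ/dI = 1.37/(2√I) = 0.0065536 at this income.
η = (dQ/dI)·(I/Q) = 0.0065536 × (10925/52.196) = 1.37.
Since η > 1, the good is a luxury.

1.37 (luxury)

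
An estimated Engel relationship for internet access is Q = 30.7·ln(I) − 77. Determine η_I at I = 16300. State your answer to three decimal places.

0.139

At I = 16300: Q = 220.757.
dQ/dI = 30.7/I = 0.00188344 at this income.
η = (dQ/dI)·(I/Q) = 0.00188344 × (16300/220.757) = 0.139.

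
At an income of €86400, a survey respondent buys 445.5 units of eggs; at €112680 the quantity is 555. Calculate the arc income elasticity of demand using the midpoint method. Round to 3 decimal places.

ΔQ = 555 − 445.5 = 109.5; midpoint Q̄ = (445.5 + 555)/2 = 500.25.
ΔI = 112680 − 86400 = 26280; midpoint Ī = (86400 + 112680)/2 = 99540.
η = (ΔQ/Q̄) ÷ (ΔI/Ī) = (109.5/500.25) ÷ (26280/99540) = 0.829.

0.829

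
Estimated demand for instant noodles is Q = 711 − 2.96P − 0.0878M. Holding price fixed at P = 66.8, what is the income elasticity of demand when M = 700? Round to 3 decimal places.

-0.136

At P = 66.8, M = 700: Q = 451.812.
Holding P constant, ∂Q/∂M = −0.0878.
η_M = (∂Q/∂M)·(M/Q) = -0.0878 × (700/451.812) = -0.136.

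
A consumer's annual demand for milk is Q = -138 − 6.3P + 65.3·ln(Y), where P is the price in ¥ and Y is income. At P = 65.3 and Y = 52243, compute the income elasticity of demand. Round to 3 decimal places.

0.408

At P = 65.3, Y = 52243: Q = 160.007.
Holding P constant, ∂Q/∂Y = 65.3/Y = 0.00124993.
η_Y = (∂Q/∂Y)·(Y/Q) = 0.00124993 × (52243/160.007) = 0.408.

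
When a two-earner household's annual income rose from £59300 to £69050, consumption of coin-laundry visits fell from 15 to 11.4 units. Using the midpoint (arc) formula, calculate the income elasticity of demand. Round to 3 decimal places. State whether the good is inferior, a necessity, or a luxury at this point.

ΔQ = 11.4 − 15 = -3.6; midpoint Q̄ = (15 + 11.4)/2 = 13.2.
ΔI = 69050 − 59300 = 9750; midpoint Ī = (59300 + 69050)/2 = 64175.
η = (ΔQ/Q̄) ÷ (ΔI/Ī) = (-3.6/13.2) ÷ (9750/64175) = -1.795.
η < 0 ⇒ inferior good.

-1.795 (inferior good)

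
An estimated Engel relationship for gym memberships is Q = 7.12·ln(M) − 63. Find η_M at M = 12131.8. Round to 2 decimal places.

At M = 12131.8: Q = 3.954.
dQ/dM = 7.12/M = 0.000586887 at this income.
η = (dQ/dM)·(M/Q) = 0.000586887 × (12131.8/3.954) = 1.80.

1.80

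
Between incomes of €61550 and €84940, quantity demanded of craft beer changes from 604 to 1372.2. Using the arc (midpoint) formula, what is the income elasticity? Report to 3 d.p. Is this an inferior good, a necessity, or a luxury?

2.435 (luxury)

ΔQ = 1372.2 − 604 = 768.2; midpoint Q̄ = (604 + 1372.2)/2 = 988.1.
ΔI = 84940 − 61550 = 23390; midpoint Ī = (61550 + 84940)/2 = 73245.
η = (ΔQ/Q̄) ÷ (ΔI/Ī) = (768.2/988.1) ÷ (23390/73245) = 2.435.
η > 1 ⇒ luxury.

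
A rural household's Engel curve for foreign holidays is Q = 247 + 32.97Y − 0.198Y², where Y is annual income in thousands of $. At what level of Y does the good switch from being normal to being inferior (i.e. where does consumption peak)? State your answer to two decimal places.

dQ/dY = 32.97 − 0.396Y.
The good is inferior where dQ/dY < 0. Setting dQ/dY = 0 gives Y = 32.97 / 0.396 = 83.26.

83.26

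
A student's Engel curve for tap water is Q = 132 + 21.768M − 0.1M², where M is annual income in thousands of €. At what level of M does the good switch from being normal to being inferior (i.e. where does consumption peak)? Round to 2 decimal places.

108.84

dQ/dM = 21.768 − 0.2M.
The good is inferior where dQ/dM < 0. Setting dQ/dM = 0 gives M = 21.768 / 0.2 = 108.84.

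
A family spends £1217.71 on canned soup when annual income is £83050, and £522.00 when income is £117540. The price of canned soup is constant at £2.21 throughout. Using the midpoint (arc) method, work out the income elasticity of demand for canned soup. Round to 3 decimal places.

-2.326

With a constant price, Q₁ = 1217.71/2.21 = 551.000 and Q₂ = 522.00/2.21 = 236.199 (equivalently, work directly with expenditure since P cancels).
Midpoint %ΔQ = (522.00 − 1217.71)/869.86 = -0.79980; midpoint %ΔI = (117540 − 83050)/100295 = 0.34389.
η = -0.79980 / 0.34389 = -2.326.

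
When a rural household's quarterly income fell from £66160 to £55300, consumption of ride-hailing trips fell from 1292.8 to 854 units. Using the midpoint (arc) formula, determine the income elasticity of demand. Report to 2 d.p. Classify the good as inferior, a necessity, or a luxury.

2.29 (luxury)

ΔQ = 854 − 1292.8 = -438.8; midpoint Q̄ = (1292.8 + 854)/2 = 1073.4.
ΔI = 55300 − 66160 = -10860; midpoint Ī = (66160 + 55300)/2 = 60730.
η = (ΔQ/Q̄) ÷ (ΔI/Ī) = (-438.8/1073.4) ÷ (-10860/60730) = 2.29.
η > 1 ⇒ luxury.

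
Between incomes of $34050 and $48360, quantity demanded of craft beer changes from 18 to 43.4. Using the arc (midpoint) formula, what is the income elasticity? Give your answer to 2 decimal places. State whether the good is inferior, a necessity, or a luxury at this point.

ΔQ = 43.4 − 18 = 25.4; midpoint Q̄ = (18 + 43.4)/2 = 30.7.
ΔI = 48360 − 34050 = 14310; midpoint Ī = (34050 + 48360)/2 = 41205.
η = (ΔQ/Q̄) ÷ (ΔI/Ī) = (25.4/30.7) ÷ (14310/41205) = 2.38.
η > 1 ⇒ luxury.

2.38 (luxury)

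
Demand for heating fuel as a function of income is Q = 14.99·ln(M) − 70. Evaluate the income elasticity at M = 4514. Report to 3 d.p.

At M = 4514: Q = 56.140.
dQ/dM = 14.99/M = 0.00332078 at this income.
η = (dQ/dM)·(M/Q) = 0.00332078 × (4514/56.140) = 0.267.

0.267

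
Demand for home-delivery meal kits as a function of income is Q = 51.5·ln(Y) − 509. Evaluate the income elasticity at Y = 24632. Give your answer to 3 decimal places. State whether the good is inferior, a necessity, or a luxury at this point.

4.380 (luxury)

At Y = 24632: Q = 11.758.
dQ/dY = 51.5/Y = 0.00209078 at this income.
η = (dQ/dY)·(Y/Q) = 0.00209078 × (24632/11.758) = 4.380.
Since η > 1, the good is a luxury.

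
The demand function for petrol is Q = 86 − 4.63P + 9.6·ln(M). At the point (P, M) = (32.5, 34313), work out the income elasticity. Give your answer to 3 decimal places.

0.268

At P = 32.5, M = 34313: Q = 35.780.
Holding P constant, ∂Q/∂M = 9.6/M = 0.000279777.
η_M = (∂Q/∂M)·(M/Q) = 0.000279777 × (34313/35.780) = 0.268.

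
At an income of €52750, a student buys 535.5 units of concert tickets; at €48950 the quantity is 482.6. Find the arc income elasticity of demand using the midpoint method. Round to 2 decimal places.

1.39

ΔQ = 482.6 − 535.5 = -52.9; midpoint Q̄ = (535.5 + 482.6)/2 = 509.05.
ΔI = 48950 − 52750 = -3800; midpoint Ī = (52750 + 48950)/2 = 50850.
η = (ΔQ/Q̄) ÷ (ΔI/Ī) = (-52.9/509.05) ÷ (-3800/50850) = 1.39.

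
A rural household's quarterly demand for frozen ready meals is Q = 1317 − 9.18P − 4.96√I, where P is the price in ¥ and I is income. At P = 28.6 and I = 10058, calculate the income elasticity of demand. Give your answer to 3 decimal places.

-0.447

At P = 28.6, I = 10058: Q = 557.016.
Holding P constant, ∂Q/∂I = -4.96/(2√I) = -0.0247284.
η_I = (∂Q/∂I)·(I/Q) = -0.0247284 × (10058/557.016) = -0.447.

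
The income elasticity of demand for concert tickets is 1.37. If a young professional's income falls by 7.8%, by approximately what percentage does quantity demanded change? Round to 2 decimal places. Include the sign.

-10.69%

%ΔQ ≈ η × %ΔI = 1.37 × (-7.8%) = -10.69%.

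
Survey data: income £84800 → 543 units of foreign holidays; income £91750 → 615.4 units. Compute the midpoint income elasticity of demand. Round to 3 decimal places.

ΔQ = 615.4 − 543 = 72.4; midpoint Q̄ = (543 + 615.4)/2 = 579.2.
ΔI = 91750 − 84800 = 6950; midpoint Ī = (84800 + 91750)/2 = 88275.
η = (ΔQ/Q̄) ÷ (ΔI/Ī) = (72.4/579.2) ÷ (6950/88275) = 1.588.

1.588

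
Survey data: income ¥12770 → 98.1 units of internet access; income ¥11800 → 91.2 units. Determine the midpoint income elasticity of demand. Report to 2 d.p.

ΔQ = 91.2 − 98.1 = -6.9; midpoint Q̄ = (98.1 + 91.2)/2 = 94.65.
ΔI = 11800 − 12770 = -970; midpoint Ī = (12770 + 11800)/2 = 12285.
η = (ΔQ/Q̄) ÷ (ΔI/Ī) = (-6.9/94.65) ÷ (-970/12285) = 0.92.

0.92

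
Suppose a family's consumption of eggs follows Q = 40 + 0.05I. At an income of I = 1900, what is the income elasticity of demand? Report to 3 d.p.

0.704

At I = 1900: Q = 135.000.
dQ/dI = 0.05.
η = (dQ/dI)·(I/Q) = 0.05 × (1900/135.000) = 0.704.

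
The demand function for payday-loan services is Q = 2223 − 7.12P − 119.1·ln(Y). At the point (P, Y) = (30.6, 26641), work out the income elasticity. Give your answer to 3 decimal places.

-0.150

At P = 30.6, Y = 26641: Q = 791.474.
Holding P constant, ∂Q/∂Y = -119.1/Y = -0.00447055.
η_Y = (∂Q/∂Y)·(Y/Q) = -0.00447055 × (26641/791.474) = -0.150.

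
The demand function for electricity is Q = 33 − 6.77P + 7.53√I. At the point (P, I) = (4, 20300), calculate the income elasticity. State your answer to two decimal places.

At P = 4, I = 20300: Q = 1078.780.
Holding P constant, ∂Q/∂I = 7.53/(2√I) = 0.0264251.
η_I = (∂Q/∂I)·(I/Q) = 0.0264251 × (20300/1078.780) = 0.50.

0.50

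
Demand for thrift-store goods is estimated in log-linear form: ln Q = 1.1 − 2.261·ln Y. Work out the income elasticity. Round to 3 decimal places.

In a log-linear demand, the coefficient on ln Y is the income elasticity.
So η = -2.261.

-2.261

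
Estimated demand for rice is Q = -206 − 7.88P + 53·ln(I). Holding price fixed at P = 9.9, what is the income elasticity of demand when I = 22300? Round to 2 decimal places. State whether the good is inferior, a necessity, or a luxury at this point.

0.21 (necessity)

At P = 9.9, I = 22300: Q = 246.642.
Holding P constant, ∂Q/∂I = 53/I = 0.00237668.
η_I = (∂Q/∂I)·(I/Q) = 0.00237668 × (22300/246.642) = 0.21.
Since 0 < η < 1, this is a necessity.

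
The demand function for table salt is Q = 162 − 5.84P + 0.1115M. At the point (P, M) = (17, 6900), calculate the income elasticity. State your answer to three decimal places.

0.925

At P = 17, M = 6900: Q = 832.070.
Holding P constant, ∂Q/∂M = 0.1115.
η_M = (∂Q/∂M)·(M/Q) = 0.1115 × (6900/832.070) = 0.925.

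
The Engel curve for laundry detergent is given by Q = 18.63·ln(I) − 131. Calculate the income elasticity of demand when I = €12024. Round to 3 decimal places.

At I = 12024: Q = 44.023.
dQ/dI = 18.63/I = 0.0015494 at this income.
η = (dQ/dI)·(I/Q) = 0.0015494 × (12024/44.023) = 0.423.

0.423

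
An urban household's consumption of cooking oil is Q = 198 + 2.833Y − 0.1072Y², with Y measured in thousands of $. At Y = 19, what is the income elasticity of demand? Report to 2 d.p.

At Y = 19: Q = 213.1278.
dQ/dY = 2.833 − 0.2144Y = -1.24060.
η = (dQ/dY)·(Y/Q) = -1.24060 × (19/213.1278) = -0.11.

-0.11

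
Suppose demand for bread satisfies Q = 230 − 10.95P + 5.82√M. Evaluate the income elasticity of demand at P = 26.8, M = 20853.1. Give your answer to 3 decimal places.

0.541

At P = 26.8, M = 20853.1: Q = 776.983.
Holding P constant, ∂Q/∂M = 5.82/(2√M) = 0.0201515.
η_M = (∂Q/∂M)·(M/Q) = 0.0201515 × (20853.1/776.983) = 0.541.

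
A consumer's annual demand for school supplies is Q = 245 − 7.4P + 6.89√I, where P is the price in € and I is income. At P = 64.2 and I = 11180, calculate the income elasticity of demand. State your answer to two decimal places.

0.73

At P = 64.2, I = 11180: Q = 498.438.
Holding P constant, ∂Q/∂I = 6.89/(2√I) = 0.0325813.
η_I = (∂Q/∂I)·(I/Q) = 0.0325813 × (11180/498.438) = 0.73.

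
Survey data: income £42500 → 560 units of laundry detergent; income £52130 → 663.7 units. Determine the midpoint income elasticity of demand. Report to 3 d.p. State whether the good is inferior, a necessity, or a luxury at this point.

ΔQ = 663.7 − 560 = 103.7; midpoint Q̄ = (560 + 663.7)/2 = 611.85.
ΔI = 52130 − 42500 = 9630; midpoint Ī = (42500 + 52130)/2 = 47315.
η = (ΔQ/Q̄) ÷ (ΔI/Ī) = (103.7/611.85) ÷ (9630/47315) = 0.833.
0 < η < 1 ⇒ necessity.

0.833 (necessity)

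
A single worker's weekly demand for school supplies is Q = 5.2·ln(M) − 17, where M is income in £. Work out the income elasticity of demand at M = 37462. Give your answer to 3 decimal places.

At M = 37462: Q = 37.762.
dQ/dM = 5.2/M = 0.000138807 at this income.
η = (dQ/dM)·(M/Q) = 0.000138807 × (37462/37.762) = 0.138.

0.138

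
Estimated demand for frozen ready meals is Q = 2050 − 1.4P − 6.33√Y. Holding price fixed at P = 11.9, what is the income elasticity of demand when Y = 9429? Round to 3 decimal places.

-0.217

At P = 11.9, Y = 9429: Q = 1418.678.
Holding P constant, ∂Q/∂Y = -6.33/(2√Y) = -0.0325942.
η_Y = (∂Q/∂Y)·(Y/Q) = -0.0325942 × (9429/1418.678) = -0.217.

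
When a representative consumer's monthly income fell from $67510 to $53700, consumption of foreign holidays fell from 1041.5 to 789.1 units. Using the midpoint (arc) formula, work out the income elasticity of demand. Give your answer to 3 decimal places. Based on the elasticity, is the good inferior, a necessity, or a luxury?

ΔQ = 789.1 − 1041.5 = -252.4; midpoint Q̄ = (1041.5 + 789.1)/2 = 915.3.
ΔI = 53700 − 67510 = -13810; midpoint Ī = (67510 + 53700)/2 = 60605.
η = (ΔQ/Q̄) ÷ (ΔI/Ī) = (-252.4/915.3) ÷ (-13810/60605) = 1.210.
η > 1 ⇒ luxury.

1.210 (luxury)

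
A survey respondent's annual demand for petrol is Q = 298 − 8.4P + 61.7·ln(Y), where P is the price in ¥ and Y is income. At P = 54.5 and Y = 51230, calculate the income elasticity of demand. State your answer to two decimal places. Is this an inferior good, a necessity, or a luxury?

0.12 (necessity)

At P = 54.5, Y = 51230: Q = 509.280.
Holding P constant, ∂Q/∂Y = 61.7/Y = 0.00120437.
η_Y = (∂Q/∂Y)·(Y/Q) = 0.00120437 × (51230/509.280) = 0.12.
Since 0 < η < 1, this is a necessity.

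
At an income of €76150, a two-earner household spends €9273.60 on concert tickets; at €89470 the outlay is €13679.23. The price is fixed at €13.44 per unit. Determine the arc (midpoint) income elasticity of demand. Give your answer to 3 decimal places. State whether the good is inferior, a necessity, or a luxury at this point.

With a constant price, Q₁ = 9273.60/13.44 = 690.000 and Q₂ = 13679.23/13.44 = 1017.800 (equivalently, work directly with expenditure since P cancels).
Midpoint %ΔQ = (13679.23 − 9273.60)/11476.42 = 0.38389; midpoint %ΔI = (89470 − 76150)/82810 = 0.16085.
η = 0.38389 / 0.16085 = 2.387.
η > 1 ⇒ luxury.

2.387 (luxury)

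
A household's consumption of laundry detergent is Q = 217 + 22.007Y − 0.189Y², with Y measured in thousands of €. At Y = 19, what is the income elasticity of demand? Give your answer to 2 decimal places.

0.50

At Y = 19: Q = 566.9040.
dQ/dY = 22.007 − 0.378Y = 14.82500.
η = (dQ/dY)·(Y/Q) = 14.82500 × (19/566.9040) = 0.50.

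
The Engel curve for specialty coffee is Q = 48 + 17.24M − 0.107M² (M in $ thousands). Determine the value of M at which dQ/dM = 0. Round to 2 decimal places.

80.56

dQ/dM = 17.24 − 0.214M.
The good is inferior where dQ/dM < 0. Setting dQ/dM = 0 gives M = 17.24 / 0.214 = 80.56.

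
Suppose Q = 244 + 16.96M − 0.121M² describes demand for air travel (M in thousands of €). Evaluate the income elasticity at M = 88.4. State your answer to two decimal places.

-0.49

At M = 88.4: Q = 797.7022.
dQ/dM = 16.96 − 0.242M = -4.43280.
η = (dQ/dM)·(M/Q) = -4.43280 × (88.4/797.7022) = -0.49.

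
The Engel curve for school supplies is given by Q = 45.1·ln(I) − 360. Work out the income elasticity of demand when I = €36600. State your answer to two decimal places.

0.40

At I = 36600: Q = 113.902.
dQ/dI = 45.1/I = 0.00123224 at this income.
η = (dQ/dI)·(I/Q) = 0.00123224 × (36600/113.902) = 0.40.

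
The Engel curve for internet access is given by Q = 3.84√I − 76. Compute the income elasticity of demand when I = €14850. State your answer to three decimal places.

At I = 14850: Q = 391.945.
dQ/dI = 3.84/(2√I) = 0.0157557 at this income.
η = (dQ/dI)·(I/Q) = 0.0157557 × (14850/391.945) = 0.597.

0.597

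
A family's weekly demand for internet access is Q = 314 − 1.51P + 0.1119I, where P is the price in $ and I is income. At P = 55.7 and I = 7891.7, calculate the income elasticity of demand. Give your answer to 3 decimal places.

At P = 55.7, I = 7891.7: Q = 1112.974.
Holding P constant, ∂Q/∂I = 0.1119.
η_I = (∂Q/∂I)·(I/Q) = 0.1119 × (7891.7/1112.974) = 0.793.

0.793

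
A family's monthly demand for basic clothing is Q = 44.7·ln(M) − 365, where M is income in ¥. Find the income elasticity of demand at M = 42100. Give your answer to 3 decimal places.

At M = 42100: Q = 110.957.
dQ/dM = 44.7/M = 0.00106176 at this income.
η = (dQ/dM)·(M/Q) = 0.00106176 × (42100/110.957) = 0.403.

0.403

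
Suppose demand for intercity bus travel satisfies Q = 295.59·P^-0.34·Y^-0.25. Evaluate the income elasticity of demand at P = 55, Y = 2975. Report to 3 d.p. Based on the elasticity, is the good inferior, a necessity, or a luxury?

For a multiplicative demand Q = A·P^α·Y^β, the income elasticity is β everywhere.
Here β = -0.25, so η = -0.250.
Since η < 0, this is an inferior good.

-0.250 (inferior good)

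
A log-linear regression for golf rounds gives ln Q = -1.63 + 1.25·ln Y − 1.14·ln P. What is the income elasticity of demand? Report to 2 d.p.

In a log-linear demand, the coefficient on ln Y is the income elasticity.
So η = 1.25.

1.25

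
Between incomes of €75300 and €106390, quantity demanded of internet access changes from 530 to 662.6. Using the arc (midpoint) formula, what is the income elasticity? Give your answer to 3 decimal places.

0.650

ΔQ = 662.6 − 530 = 132.6; midpoint Q̄ = (530 + 662.6)/2 = 596.3.
ΔI = 106390 − 75300 = 31090; midpoint Ī = (75300 + 106390)/2 = 90845.
η = (ΔQ/Q̄) ÷ (ΔI/Ī) = (132.6/596.3) ÷ (31090/90845) = 0.650.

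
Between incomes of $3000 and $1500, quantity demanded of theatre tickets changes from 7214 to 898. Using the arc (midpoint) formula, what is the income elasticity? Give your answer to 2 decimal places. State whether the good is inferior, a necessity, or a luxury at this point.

2.34 (luxury)

ΔQ = 898 − 7214 = -6316; midpoint Q̄ = (7214 + 898)/2 = 4056.
ΔI = 1500 − 3000 = -1500; midpoint Ī = (3000 + 1500)/2 = 2250.
η = (ΔQ/Q̄) ÷ (ΔI/Ī) = (-6316/4056) ÷ (-1500/2250) = 2.34.
η > 1 ⇒ luxury.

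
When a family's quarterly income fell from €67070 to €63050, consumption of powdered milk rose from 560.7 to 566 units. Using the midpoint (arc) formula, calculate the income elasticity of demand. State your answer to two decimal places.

ΔQ = 566 − 560.7 = 5.3; midpoint Q̄ = (560.7 + 566)/2 = 563.35.
ΔI = 63050 − 67070 = -4020; midpoint Ī = (67070 + 63050)/2 = 65060.
η = (ΔQ/Q̄) ÷ (ΔI/Ī) = (5.3/563.35) ÷ (-4020/65060) = -0.15.

-0.15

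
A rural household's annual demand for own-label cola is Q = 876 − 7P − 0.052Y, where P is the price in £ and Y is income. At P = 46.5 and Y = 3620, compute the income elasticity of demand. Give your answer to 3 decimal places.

-0.520

At P = 46.5, Y = 3620: Q = 362.260.
Holding P constant, ∂Q/∂Y = −0.052.
η_Y = (∂Q/∂Y)·(Y/Q) = -0.052 × (3620/362.260) = -0.520.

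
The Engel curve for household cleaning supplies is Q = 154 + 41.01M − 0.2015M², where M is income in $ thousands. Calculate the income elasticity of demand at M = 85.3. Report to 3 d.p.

At M = 85.3: Q = 2186.0209.
dQ/dM = 41.01 − 0.403M = 6.63410.
η = (dQ/dM)·(M/Q) = 6.63410 × (85.3/2186.0209) = 0.259.

0.259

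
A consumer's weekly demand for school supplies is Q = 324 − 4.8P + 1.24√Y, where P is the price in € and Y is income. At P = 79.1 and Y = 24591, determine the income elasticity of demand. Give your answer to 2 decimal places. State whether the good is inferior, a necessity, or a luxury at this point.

At P = 79.1, Y = 24591: Q = 138.771.
Holding P constant, ∂Q/∂Y = 1.24/(2√Y) = 0.0039537.
η_Y = (∂Q/∂Y)·(Y/Q) = 0.0039537 × (24591/138.771) = 0.70.
Since 0 < η < 1, this is a necessity.

0.70 (necessity)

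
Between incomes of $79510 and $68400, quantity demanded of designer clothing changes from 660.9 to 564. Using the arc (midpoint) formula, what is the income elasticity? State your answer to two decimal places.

ΔQ = 564 − 660.9 = -96.9; midpoint Q̄ = (660.9 + 564)/2 = 612.45.
ΔI = 68400 − 79510 = -11110; midpoint Ī = (79510 + 68400)/2 = 73955.
η = (ΔQ/Q̄) ÷ (ΔI/Ī) = (-96.9/612.45) ÷ (-11110/73955) = 1.05.

1.05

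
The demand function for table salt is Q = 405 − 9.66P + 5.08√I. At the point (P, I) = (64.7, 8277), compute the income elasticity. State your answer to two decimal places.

At P = 64.7, I = 8277: Q = 242.166.
Holding P constant, ∂Q/∂I = 5.08/(2√I) = 0.0279188.
η_I = (∂Q/∂I)·(I/Q) = 0.0279188 × (8277/242.166) = 0.95.

0.95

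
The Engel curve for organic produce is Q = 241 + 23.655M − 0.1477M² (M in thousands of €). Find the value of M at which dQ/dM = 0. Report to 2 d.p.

dQ/dM = 23.655 − 0.2954M.
The good is inferior where dQ/dM < 0. Setting dQ/dM = 0 gives M = 23.655 / 0.2954 = 80.08.

80.08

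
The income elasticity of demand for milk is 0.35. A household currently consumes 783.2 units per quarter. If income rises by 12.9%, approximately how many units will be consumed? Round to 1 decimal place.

%ΔQ ≈ η × %ΔI = 0.35 × 12.9% = 4.515%.
New Q ≈ 783.2 × (1 + 0.04515) = 818.6.

818.6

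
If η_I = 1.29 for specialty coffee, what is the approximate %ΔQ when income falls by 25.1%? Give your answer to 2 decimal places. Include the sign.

-32.38%

%ΔQ ≈ η × %ΔI = 1.29 × (-25.1%) = -32.38%.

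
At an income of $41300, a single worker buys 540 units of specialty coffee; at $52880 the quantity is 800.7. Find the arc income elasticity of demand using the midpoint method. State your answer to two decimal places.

1.58

ΔQ = 800.7 − 540 = 260.7; midpoint Q̄ = (540 + 800.7)/2 = 670.35.
ΔI = 52880 − 41300 = 11580; midpoint Ī = (41300 + 52880)/2 = 47090.
η = (ΔQ/Q̄) ÷ (ΔI/Ī) = (260.7/670.35) ÷ (11580/47090) = 1.58.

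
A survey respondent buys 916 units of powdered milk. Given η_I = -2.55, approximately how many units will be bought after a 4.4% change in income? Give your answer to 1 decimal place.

%ΔQ ≈ η × %ΔI = -2.55 × 4.4% = -11.22%.
New Q ≈ 916 × (1 − 0.1122) = 813.2.

813.2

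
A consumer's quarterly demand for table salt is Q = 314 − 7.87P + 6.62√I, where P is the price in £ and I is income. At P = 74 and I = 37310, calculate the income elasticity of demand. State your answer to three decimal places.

At P = 74, I = 37310: Q = 1010.326.
Holding P constant, ∂Q/∂I = 6.62/(2√I) = 0.0171362.
η_I = (∂Q/∂I)·(I/Q) = 0.0171362 × (37310/1010.326) = 0.633.

0.633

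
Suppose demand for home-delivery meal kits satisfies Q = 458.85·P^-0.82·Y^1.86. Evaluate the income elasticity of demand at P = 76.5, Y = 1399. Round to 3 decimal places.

1.860

For a multiplicative demand Q = A·P^α·Y^β, the income elasticity is β everywhere.
Here β = 1.86, so η = 1.860.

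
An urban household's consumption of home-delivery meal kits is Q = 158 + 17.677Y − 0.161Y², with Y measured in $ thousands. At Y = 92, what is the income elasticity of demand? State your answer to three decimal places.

At Y = 92: Q = 421.5800.
dQ/dY = 17.677 − 0.322Y = -11.94700.
η = (dQ/dY)·(Y/Q) = -11.94700 × (92/421.5800) = -2.607.

-2.607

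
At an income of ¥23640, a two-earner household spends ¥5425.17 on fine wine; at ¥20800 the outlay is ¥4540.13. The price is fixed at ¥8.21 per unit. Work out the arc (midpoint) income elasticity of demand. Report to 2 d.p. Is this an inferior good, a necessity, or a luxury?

1.39 (luxury)

With a constant price, Q₁ = 5425.17/8.21 = 660.800 and Q₂ = 4540.13/8.21 = 553.000 (equivalently, work directly with expenditure since P cancels).
Midpoint %ΔQ = (4540.13 − 5425.17)/4982.65 = -0.17762; midpoint %ΔI = (20800 − 23640)/22220 = -0.12781.
η = -0.17762 / -0.12781 = 1.39.
η > 1 ⇒ luxury.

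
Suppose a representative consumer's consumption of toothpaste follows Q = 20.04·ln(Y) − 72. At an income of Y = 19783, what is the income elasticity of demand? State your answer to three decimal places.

At Y = 19783: Q = 126.247.
dQ/dY = 20.04/Y = 0.00101299 at this income.
η = (dQ/dY)·(Y/Q) = 0.00101299 × (19783/126.247) = 0.159.

0.159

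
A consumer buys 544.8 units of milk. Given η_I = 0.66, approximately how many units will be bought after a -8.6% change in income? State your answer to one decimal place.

%ΔQ ≈ η × %ΔI = 0.66 × (-8.6%) = -5.676%.
New Q ≈ 544.8 × (1 − 0.05676) = 513.9.

513.9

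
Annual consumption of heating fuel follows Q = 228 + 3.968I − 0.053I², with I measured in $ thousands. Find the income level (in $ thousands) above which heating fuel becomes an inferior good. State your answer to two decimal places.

dQ/dI = 3.968 − 0.106I.
The good is inferior where dQ/dI < 0. Setting dQ/dI = 0 gives I = 3.968 / 0.106 = 37.43.

37.43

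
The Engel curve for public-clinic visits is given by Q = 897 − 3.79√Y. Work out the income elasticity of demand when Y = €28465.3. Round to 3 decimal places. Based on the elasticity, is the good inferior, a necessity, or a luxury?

-1.241 (inferior good)

At Y = 28465.3: Q = 257.564.
dQ/dY = -3.79/(2√Y) = -0.0112319 at this income.
η = (dQ/dY)·(Y/Q) = -0.0112319 × (28465.3/257.564) = -1.241.
Since η < 0, the good is an inferior good.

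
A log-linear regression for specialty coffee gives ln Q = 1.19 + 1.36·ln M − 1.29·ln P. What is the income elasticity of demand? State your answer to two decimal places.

1.36

In a log-linear demand, the coefficient on ln M is the income elasticity.
So η = 1.36.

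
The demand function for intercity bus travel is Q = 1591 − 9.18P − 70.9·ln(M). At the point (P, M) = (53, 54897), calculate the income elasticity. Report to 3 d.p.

At P = 53, M = 54897: Q = 330.713.
Holding P constant, ∂Q/∂M = -70.9/M = -0.00129151.
η_M = (∂Q/∂M)·(M/Q) = -0.00129151 × (54897/330.713) = -0.214.

-0.214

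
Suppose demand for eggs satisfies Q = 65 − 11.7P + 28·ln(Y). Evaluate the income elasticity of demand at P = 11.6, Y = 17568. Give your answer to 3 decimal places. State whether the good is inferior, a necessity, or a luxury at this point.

0.138 (necessity)

At P = 11.6, Y = 17568: Q = 202.947.
Holding P constant, ∂Q/∂Y = 28/Y = 0.00159381.
η_Y = (∂Q/∂Y)·(Y/Q) = 0.00159381 × (17568/202.947) = 0.138.
Since 0 < η < 1, this is a necessity.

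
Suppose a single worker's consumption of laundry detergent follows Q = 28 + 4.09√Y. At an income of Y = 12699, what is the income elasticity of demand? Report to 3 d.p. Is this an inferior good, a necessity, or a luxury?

0.471 (necessity)

At Y = 12699: Q = 488.901.
dQ/dY = 4.09/(2√Y) = 0.0181472 at this income.
η = (dQ/dY)·(Y/Q) = 0.0181472 × (12699/488.901) = 0.471.
Since 0 < η < 1, the good is a necessity.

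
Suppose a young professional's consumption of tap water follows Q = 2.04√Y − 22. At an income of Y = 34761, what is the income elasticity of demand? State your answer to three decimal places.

0.531

At Y = 34761: Q = 358.344.
dQ/dY = 2.04/(2√Y) = 0.00547084 at this income.
η = (dQ/dY)·(Y/Q) = 0.00547084 × (34761/358.344) = 0.531.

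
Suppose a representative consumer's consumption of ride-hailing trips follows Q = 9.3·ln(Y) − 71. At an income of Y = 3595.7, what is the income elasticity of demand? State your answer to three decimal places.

At Y = 3595.7: Q = 5.144.
dQ/dY = 9.3/Y = 0.00258642 at this income.
η = (dQ/dY)·(Y/Q) = 0.00258642 × (3595.7/5.144) = 1.808.

1.808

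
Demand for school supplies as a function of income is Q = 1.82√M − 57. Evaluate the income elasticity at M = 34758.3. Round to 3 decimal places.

At M = 34758.3: Q = 282.313.
dQ/dM = 1.82/(2√M) = 0.00488104 at this income.
η = (dQ/dM)·(M/Q) = 0.00488104 × (34758.3/282.313) = 0.601.

0.601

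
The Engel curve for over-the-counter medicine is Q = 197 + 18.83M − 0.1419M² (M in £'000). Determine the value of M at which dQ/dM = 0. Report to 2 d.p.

dQ/dM = 18.83 − 0.2838M.
The good is inferior where dQ/dM < 0. Setting dQ/dM = 0 gives M = 18.83 / 0.2838 = 66.35.

66.35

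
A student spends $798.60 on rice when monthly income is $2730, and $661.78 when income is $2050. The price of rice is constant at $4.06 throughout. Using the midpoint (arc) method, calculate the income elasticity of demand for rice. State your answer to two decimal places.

0.66

With a constant price, Q₁ = 798.60/4.06 = 196.700 and Q₂ = 661.78/4.06 = 163.000 (equivalently, work directly with expenditure since P cancels).
Midpoint %ΔQ = (661.78 − 798.60)/730.19 = -0.18738; midpoint %ΔI = (2050 − 2730)/2390 = -0.28452.
η = -0.18738 / -0.28452 = 0.66.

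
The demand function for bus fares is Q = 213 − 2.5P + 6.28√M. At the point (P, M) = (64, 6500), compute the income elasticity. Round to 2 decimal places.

0.45

At P = 64, M = 6500: Q = 559.310.
Holding P constant, ∂Q/∂M = 6.28/(2√M) = 0.0389469.
η_M = (∂Q/∂M)·(M/Q) = 0.0389469 × (6500/559.310) = 0.45.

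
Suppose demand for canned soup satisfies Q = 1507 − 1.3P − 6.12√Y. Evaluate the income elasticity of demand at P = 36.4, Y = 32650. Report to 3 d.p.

At P = 36.4, Y = 32650: Q = 353.838.
Holding P constant, ∂Q/∂Y = -6.12/(2√Y) = -0.0169348.
η_Y = (∂Q/∂Y)·(Y/Q) = -0.0169348 × (32650/353.838) = -1.563.

-1.563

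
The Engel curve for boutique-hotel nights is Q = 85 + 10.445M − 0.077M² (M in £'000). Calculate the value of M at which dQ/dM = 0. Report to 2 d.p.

67.82

dQ/dM = 10.445 − 0.154M.
The good is inferior where dQ/dM < 0. Setting dQ/dM = 0 gives M = 10.445 / 0.154 = 67.82.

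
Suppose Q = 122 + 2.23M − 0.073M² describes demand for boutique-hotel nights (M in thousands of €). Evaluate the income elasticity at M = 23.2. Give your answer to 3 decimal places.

-0.200

At M = 23.2: Q = 134.4445.
dQ/dM = 2.23 − 0.146M = -1.15720.
η = (dQ/dM)·(M/Q) = -1.15720 × (23.2/134.4445) = -0.200.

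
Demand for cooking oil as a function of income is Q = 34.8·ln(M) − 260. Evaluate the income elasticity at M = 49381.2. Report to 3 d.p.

0.300

At M = 49381.2: Q = 116.095.
dQ/dM = 34.8/M = 0.000704722 at this income.
η = (dQ/dM)·(M/Q) = 0.000704722 × (49381.2/116.095) = 0.300.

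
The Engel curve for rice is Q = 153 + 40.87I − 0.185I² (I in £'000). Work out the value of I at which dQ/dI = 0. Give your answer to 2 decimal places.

110.46

dQ/dI = 40.87 − 0.37I.
The good is inferior where dQ/dI < 0. Setting dQ/dI = 0 gives I = 40.87 / 0.37 = 110.46.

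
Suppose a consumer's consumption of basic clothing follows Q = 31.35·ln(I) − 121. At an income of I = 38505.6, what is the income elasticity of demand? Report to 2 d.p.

0.15

At I = 38505.6: Q = 210.011.
dQ/dI = 31.35/I = 0.000814167 at this income.
η = (dQ/dI)·(I/Q) = 0.000814167 × (38505.6/210.011) = 0.15.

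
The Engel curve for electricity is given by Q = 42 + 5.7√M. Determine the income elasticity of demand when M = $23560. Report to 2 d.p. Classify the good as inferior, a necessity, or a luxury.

At M = 23560: Q = 916.908.
dQ/dM = 5.7/(2√M) = 0.0185677 at this income.
η = (dQ/dM)·(M/Q) = 0.0185677 × (23560/916.908) = 0.48.
Since 0 < η < 1, the good is a necessity.

0.48 (necessity)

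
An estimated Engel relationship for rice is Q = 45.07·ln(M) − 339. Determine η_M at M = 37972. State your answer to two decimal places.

At M = 37972: Q = 136.245.
dQ/dM = 45.07/M = 0.00118693 at this income.
η = (dQ/dM)·(M/Q) = 0.00118693 × (37972/136.245) = 0.33.

0.33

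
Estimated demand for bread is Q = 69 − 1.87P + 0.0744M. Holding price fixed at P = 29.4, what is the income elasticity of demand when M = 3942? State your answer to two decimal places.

0.95

At P = 29.4, M = 3942: Q = 307.307.
Holding P constant, ∂Q/∂M = 0.0744.
η_M = (∂Q/∂M)·(M/Q) = 0.0744 × (3942/307.307) = 0.95.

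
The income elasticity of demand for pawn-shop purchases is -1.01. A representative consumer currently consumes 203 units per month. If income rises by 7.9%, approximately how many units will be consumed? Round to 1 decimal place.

186.8

%ΔQ ≈ η × %ΔI = -1.01 × 7.9% = -7.979%.
New Q ≈ 203 × (1 − 0.07979) = 186.8.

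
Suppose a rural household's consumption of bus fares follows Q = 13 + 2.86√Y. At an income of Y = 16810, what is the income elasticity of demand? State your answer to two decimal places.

At Y = 16810: Q = 383.809.
dQ/dY = 2.86/(2√Y) = 0.0110294 at this income.
η = (dQ/dY)·(Y/Q) = 0.0110294 × (16810/383.809) = 0.48.

0.48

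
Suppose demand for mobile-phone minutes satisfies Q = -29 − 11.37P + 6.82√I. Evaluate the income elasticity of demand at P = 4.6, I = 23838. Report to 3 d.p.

0.542

At P = 4.6, I = 23838: Q = 971.676.
Holding P constant, ∂Q/∂I = 6.82/(2√I) = 0.0220861.
η_I = (∂Q/∂I)·(I/Q) = 0.0220861 × (23838/971.676) = 0.542.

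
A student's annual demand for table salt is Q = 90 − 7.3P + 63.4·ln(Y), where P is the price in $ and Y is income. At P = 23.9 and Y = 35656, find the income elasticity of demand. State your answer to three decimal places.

0.109

At P = 23.9, Y = 35656: Q = 580.068.
Holding P constant, ∂Q/∂Y = 63.4/Y = 0.0017781.
η_Y = (∂Q/∂Y)·(Y/Q) = 0.0017781 × (35656/580.068) = 0.109.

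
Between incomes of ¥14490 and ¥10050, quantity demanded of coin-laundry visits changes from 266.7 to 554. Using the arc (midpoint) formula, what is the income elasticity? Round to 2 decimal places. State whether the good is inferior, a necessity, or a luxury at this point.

ΔQ = 554 − 266.7 = 287.3; midpoint Q̄ = (266.7 + 554)/2 = 410.35.
ΔI = 10050 − 14490 = -4440; midpoint Ī = (14490 + 10050)/2 = 12270.
η = (ΔQ/Q̄) ÷ (ΔI/Ī) = (287.3/410.35) ÷ (-4440/12270) = -1.93.
η < 0 ⇒ inferior good.

-1.93 (inferior good)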